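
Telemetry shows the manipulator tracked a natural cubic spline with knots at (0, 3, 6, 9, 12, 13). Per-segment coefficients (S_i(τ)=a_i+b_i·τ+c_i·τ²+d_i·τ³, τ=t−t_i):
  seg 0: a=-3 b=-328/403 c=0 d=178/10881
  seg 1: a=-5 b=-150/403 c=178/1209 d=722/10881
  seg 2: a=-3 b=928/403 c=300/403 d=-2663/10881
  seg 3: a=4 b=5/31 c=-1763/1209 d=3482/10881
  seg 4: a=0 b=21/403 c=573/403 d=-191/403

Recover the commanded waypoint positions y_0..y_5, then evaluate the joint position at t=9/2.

y_0=-3 y_1=-5 y_2=-3 y_3=4 y_4=0 y_5=1
S(9/2) = -8065/1612

y_0 = S_0(0) = a_0 = -3
y_1 = S_1(0) = a_1 = -5
y_2 = S_2(0) = a_2 = -3
y_3 = S_3(0) = a_3 = 4
y_4 = S_4(0) = a_4 = 0
y_5 = S_4(1) = 1
t_q=9/2 is in segment 1 (τ=3/2); S_1(τ)=-8065/1612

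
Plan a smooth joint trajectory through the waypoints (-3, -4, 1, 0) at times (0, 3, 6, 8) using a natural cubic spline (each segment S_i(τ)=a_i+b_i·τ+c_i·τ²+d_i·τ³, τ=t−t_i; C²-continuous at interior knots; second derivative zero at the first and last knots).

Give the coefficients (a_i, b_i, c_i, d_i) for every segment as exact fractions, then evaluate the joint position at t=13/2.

  seg 0: a=-3 b=-233/222 c=0 d=53/666
  seg 1: a=-4 b=122/111 c=53/74 d=-13/74
  seg 2: a=1 b=145/222 c=-32/37 d=16/111
S(13/2) = 167/148

Δ: Δ0=-1/3, Δ1=5/3, Δ2=-1/2
row 1: diag=12, rhs=12; c'=1/4, d'=1
row 2: denom=10−3·1/4=37/4; d'=(-13−3·1)/(37/4)=-64/37
back: M2=-64/37
back: M1=1−1/4·-64/37=53/37
M: M0=0, M1=53/37, M2=-64/37, M3=0
seg 0: a=-3, c=M0/2=0, d=(M1−M0)/(6·3)=53/666, b=Δ0−h0·(2M0+M1)/6=-233/222
seg 1: a=-4, c=M1/2=53/74, d=(M2−M1)/(6·3)=-13/74, b=Δ1−h1·(2M1+M2)/6=122/111
seg 2: a=1, c=M2/2=-32/37, d=(M3−M2)/(6·2)=16/111, b=Δ2−h2·(2M2+M3)/6=145/222
t_q=13/2 → seg 2, τ=1/2; S=1+145/222·τ+-32/37·τ²+16/111·τ³=167/148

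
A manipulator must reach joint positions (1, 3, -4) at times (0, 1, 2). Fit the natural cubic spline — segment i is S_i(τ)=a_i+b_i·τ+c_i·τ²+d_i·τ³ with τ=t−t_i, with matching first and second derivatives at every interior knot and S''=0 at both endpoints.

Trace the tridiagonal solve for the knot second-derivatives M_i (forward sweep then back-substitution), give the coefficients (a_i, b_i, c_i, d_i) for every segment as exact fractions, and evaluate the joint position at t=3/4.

Δ: Δ0=2, Δ1=-7
row 1: diag=4, rhs=-54; c'=1/4, d'=-27/2
back: M1=-27/2
M: M0=0, M1=-27/2, M2=0
seg 0: a=1, c=M0/2=0, d=(M1−M0)/(6·1)=-9/4, b=Δ0−h0·(2M0+M1)/6=17/4
seg 1: a=3, c=M1/2=-27/4, d=(M2−M1)/(6·1)=9/4, b=Δ1−h1·(2M1+M2)/6=-5/2
t_q=3/4 → seg 0, τ=3/4; S=1+17/4·τ+0·τ²+-9/4·τ³=829/256

  seg 0: a=1 b=17/4 c=0 d=-9/4
  seg 1: a=3 b=-5/2 c=-27/4 d=9/4
S(3/4) = 829/256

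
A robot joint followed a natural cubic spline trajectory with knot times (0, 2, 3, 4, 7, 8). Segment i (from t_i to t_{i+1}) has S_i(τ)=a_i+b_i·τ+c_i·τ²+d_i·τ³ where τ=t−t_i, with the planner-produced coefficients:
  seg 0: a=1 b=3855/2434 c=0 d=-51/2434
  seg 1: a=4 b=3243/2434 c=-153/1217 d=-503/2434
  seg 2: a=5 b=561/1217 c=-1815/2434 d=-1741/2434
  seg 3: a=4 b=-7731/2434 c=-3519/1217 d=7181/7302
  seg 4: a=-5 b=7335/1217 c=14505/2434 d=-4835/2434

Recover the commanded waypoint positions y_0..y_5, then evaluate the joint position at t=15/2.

y_0=1 y_1=4 y_2=5 y_3=4 y_4=-5 y_5=5
S(15/2) = -14505/19472

y_0 = S_0(0) = a_0 = 1
y_1 = S_1(0) = a_1 = 4
y_2 = S_2(0) = a_2 = 5
y_3 = S_3(0) = a_3 = 4
y_4 = S_4(0) = a_4 = -5
y_5 = S_4(1) = 5
t_q=15/2 is in segment 4 (τ=1/2); S_4(τ)=-14505/19472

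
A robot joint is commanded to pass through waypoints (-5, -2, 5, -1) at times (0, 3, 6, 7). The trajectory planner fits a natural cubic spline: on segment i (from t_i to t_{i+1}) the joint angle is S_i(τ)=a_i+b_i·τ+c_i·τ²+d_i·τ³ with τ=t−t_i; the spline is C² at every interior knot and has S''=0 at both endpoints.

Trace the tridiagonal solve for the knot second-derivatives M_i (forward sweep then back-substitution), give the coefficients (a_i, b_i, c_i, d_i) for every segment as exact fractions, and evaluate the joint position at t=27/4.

Δ: Δ0=1, Δ1=7/3, Δ2=-6
row 1: diag=12, rhs=8; c'=1/4, d'=2/3
row 2: denom=8−3·1/4=29/4; d'=(-50−3·2/3)/(29/4)=-208/29
back: M2=-208/29
back: M1=2/3−1/4·-208/29=214/87
M: M0=0, M1=214/87, M2=-208/29, M3=0
seg 0: a=-5, c=M0/2=0, d=(M1−M0)/(6·3)=107/783, b=Δ0−h0·(2M0+M1)/6=-20/87
seg 1: a=-2, c=M1/2=107/87, d=(M2−M1)/(6·3)=-419/783, b=Δ1−h1·(2M1+M2)/6=301/87
seg 2: a=5, c=M2/2=-104/29, d=(M3−M2)/(6·1)=104/87, b=Δ2−h2·(2M2+M3)/6=-314/87
t_q=27/4 → seg 2, τ=3/4; S=5+-314/87·τ+-104/29·τ²+104/87·τ³=181/232

  seg 0: a=-5 b=-20/87 c=0 d=107/783
  seg 1: a=-2 b=301/87 c=107/87 d=-419/783
  seg 2: a=5 b=-314/87 c=-104/29 d=104/87
S(27/4) = 181/232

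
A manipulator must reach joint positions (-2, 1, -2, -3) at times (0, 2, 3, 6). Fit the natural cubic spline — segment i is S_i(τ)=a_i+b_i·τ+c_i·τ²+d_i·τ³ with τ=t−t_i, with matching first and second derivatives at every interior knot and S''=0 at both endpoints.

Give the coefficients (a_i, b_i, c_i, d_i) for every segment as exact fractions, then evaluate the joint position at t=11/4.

  seg 0: a=-2 b=887/282 c=0 d=-58/141
  seg 1: a=1 b=-505/282 c=-116/47 d=355/282
  seg 2: a=-2 b=-416/141 c=123/94 d=-41/282
S(11/4) = -7221/6016

Δ: Δ0=3/2, Δ1=-3, Δ2=-1/3
row 1: diag=6, rhs=-27; c'=1/6, d'=-9/2
row 2: denom=8−1·1/6=47/6; d'=(16−1·-9/2)/(47/6)=123/47
back: M2=123/47
back: M1=-9/2−1/6·123/47=-232/47
M: M0=0, M1=-232/47, M2=123/47, M3=0
seg 0: a=-2, c=M0/2=0, d=(M1−M0)/(6·2)=-58/141, b=Δ0−h0·(2M0+M1)/6=887/282
seg 1: a=1, c=M1/2=-116/47, d=(M2−M1)/(6·1)=355/282, b=Δ1−h1·(2M1+M2)/6=-505/282
seg 2: a=-2, c=M2/2=123/94, d=(M3−M2)/(6·3)=-41/282, b=Δ2−h2·(2M2+M3)/6=-416/141
t_q=11/4 → seg 1, τ=3/4; S=1+-505/282·τ+-116/47·τ²+355/282·τ³=-7221/6016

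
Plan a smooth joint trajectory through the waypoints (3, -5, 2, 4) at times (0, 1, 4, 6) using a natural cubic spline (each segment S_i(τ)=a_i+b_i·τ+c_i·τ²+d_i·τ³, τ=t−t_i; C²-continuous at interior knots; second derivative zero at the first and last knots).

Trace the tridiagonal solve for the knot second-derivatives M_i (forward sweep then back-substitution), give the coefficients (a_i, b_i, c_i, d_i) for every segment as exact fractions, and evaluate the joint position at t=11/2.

  seg 0: a=3 b=-2026/213 c=0 d=322/213
  seg 1: a=-5 b=-1060/213 c=322/71 d=-149/213
  seg 2: a=2 b=713/213 c=-125/71 d=125/426
S(11/2) = 4601/1136

Δ: Δ0=-8, Δ1=7/3, Δ2=1
row 1: diag=8, rhs=62; c'=3/8, d'=31/4
row 2: denom=10−3·3/8=71/8; d'=(-8−3·31/4)/(71/8)=-250/71
back: M2=-250/71
back: M1=31/4−3/8·-250/71=644/71
M: M0=0, M1=644/71, M2=-250/71, M3=0
seg 0: a=3, c=M0/2=0, d=(M1−M0)/(6·1)=322/213, b=Δ0−h0·(2M0+M1)/6=-2026/213
seg 1: a=-5, c=M1/2=322/71, d=(M2−M1)/(6·3)=-149/213, b=Δ1−h1·(2M1+M2)/6=-1060/213
seg 2: a=2, c=M2/2=-125/71, d=(M3−M2)/(6·2)=125/426, b=Δ2−h2·(2M2+M3)/6=713/213
t_q=11/2 → seg 2, τ=3/2; S=2+713/213·τ+-125/71·τ²+125/426·τ³=4601/1136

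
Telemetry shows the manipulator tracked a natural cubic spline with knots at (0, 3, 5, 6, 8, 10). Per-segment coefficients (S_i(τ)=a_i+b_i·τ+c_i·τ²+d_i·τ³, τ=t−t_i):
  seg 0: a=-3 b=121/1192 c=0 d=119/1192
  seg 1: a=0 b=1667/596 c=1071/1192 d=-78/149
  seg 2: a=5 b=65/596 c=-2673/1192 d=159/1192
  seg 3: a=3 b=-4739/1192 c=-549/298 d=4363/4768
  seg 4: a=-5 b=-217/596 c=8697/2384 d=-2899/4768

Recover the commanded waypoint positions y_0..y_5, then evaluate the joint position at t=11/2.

y_0 = S_0(0) = a_0 = -3
y_1 = S_1(0) = a_1 = 0
y_2 = S_2(0) = a_2 = 5
y_3 = S_3(0) = a_3 = 3
y_4 = S_4(0) = a_4 = -5
y_5 = S_4(2) = 4
t_q=11/2 is in segment 2 (τ=1/2); S_2(τ)=43013/9536

y_0=-3 y_1=0 y_2=5 y_3=3 y_4=-5 y_5=4
S(11/2) = 43013/9536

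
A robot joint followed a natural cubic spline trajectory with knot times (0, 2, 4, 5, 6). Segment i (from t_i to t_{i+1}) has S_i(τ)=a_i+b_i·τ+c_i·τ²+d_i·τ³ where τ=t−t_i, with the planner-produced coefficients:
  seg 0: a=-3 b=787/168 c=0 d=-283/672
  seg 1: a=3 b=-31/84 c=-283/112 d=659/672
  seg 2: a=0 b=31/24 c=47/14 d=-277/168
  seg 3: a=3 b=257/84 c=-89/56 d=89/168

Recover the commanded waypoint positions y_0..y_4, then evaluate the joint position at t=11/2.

y_0 = S_0(0) = a_0 = -3
y_1 = S_1(0) = a_1 = 3
y_2 = S_2(0) = a_2 = 0
y_3 = S_3(0) = a_3 = 3
y_4 = S_3(1) = 5
t_q=11/2 is in segment 3 (τ=1/2); S_3(τ)=1881/448

y_0=-3 y_1=3 y_2=0 y_3=3 y_4=5
S(11/2) = 1881/448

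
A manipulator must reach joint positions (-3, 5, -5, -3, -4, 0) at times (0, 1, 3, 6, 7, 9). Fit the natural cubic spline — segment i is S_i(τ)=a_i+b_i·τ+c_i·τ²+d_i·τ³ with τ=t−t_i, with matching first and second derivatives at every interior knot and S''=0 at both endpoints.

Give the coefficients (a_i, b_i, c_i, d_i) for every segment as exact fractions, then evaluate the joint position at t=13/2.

Δ: Δ0=8, Δ1=-5, Δ2=2/3, Δ3=-1, Δ4=2
row 1: diag=6, rhs=-78; c'=1/3, d'=-13
row 2: denom=10−2·1/3=28/3; d'=(34−2·-13)/(28/3)=45/7
row 3: denom=8−3·9/28=197/28; d'=(-10−3·45/7)/(197/28)=-820/197
row 4: denom=6−1·28/197=1154/197; d'=(18−1·-820/197)/(1154/197)=2183/577
back: M4=2183/577
back: M3=-820/197−28/197·2183/577=-2712/577
back: M2=45/7−9/28·-2712/577=4581/577
back: M1=-13−1/3·4581/577=-9028/577
M: M0=0, M1=-9028/577, M2=4581/577, M3=-2712/577, M4=2183/577, M5=0
seg 0: a=-3, c=M0/2=0, d=(M1−M0)/(6·1)=-4514/1731, b=Δ0−h0·(2M0+M1)/6=18362/1731
seg 1: a=5, c=M1/2=-4514/577, d=(M2−M1)/(6·2)=13609/6924, b=Δ1−h1·(2M1+M2)/6=4820/1731
seg 2: a=-5, c=M2/2=4581/1154, d=(M3−M2)/(6·3)=-2431/3462, b=Δ2−h2·(2M2+M3)/6=-8521/1731
seg 3: a=-3, c=M3/2=-1356/577, d=(M4−M3)/(6·1)=4895/3462, b=Δ3−h3·(2M3+M4)/6=-221/3462
seg 4: a=-4, c=M4/2=2183/1154, d=(M5−M4)/(6·2)=-2183/6924, b=Δ4−h4·(2M4+M5)/6=-904/1731
t_q=13/2 → seg 3, τ=1/2; S=-3+-221/3462·τ+-1356/577·τ²+4895/3462·τ³=-31783/9232

  seg 0: a=-3 b=18362/1731 c=0 d=-4514/1731
  seg 1: a=5 b=4820/1731 c=-4514/577 d=13609/6924
  seg 2: a=-5 b=-8521/1731 c=4581/1154 d=-2431/3462
  seg 3: a=-3 b=-221/3462 c=-1356/577 d=4895/3462
  seg 4: a=-4 b=-904/1731 c=2183/1154 d=-2183/6924
S(13/2) = -31783/9232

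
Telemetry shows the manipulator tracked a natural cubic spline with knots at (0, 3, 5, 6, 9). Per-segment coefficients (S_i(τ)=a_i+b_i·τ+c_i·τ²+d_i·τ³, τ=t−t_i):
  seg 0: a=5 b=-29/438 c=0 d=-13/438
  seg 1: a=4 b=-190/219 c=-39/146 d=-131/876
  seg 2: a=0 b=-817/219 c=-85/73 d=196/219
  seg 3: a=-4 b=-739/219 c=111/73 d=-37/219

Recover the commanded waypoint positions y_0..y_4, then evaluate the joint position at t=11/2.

y_0 = S_0(0) = a_0 = 5
y_1 = S_1(0) = a_1 = 4
y_2 = S_2(0) = a_2 = 0
y_3 = S_3(0) = a_3 = -4
y_4 = S_3(3) = -5
t_q=11/2 is in segment 2 (τ=1/2); S_2(τ)=-597/292

y_0=5 y_1=4 y_2=0 y_3=-4 y_4=-5
S(11/2) = -597/292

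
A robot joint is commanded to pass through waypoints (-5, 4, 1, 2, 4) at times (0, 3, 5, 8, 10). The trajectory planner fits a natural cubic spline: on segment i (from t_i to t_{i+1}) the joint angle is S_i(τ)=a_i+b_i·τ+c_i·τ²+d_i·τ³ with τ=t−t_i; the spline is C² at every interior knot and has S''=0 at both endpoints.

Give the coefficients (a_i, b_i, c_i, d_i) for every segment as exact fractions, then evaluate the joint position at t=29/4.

  seg 0: a=-5 b=7873/1740 c=0 d=-2653/15660
  seg 1: a=4 b=-43/870 c=-2653/1740 d=1391/3480
  seg 2: a=1 b=-196/145 c=76/87 d=-407/3915
  seg 3: a=2 b=157/145 c=-9/145 d=3/290
S(29/4) = 383/320

Δ: Δ0=3, Δ1=-3/2, Δ2=1/3, Δ3=1
row 1: diag=10, rhs=-27; c'=1/5, d'=-27/10
row 2: denom=10−2·1/5=48/5; d'=(11−2·-27/10)/(48/5)=41/24
row 3: denom=10−3·5/16=145/16; d'=(4−3·41/24)/(145/16)=-18/145
back: M3=-18/145
back: M2=41/24−5/16·-18/145=152/87
back: M1=-27/10−1/5·152/87=-2653/870
M: M0=0, M1=-2653/870, M2=152/87, M3=-18/145, M4=0
seg 0: a=-5, c=M0/2=0, d=(M1−M0)/(6·3)=-2653/15660, b=Δ0−h0·(2M0+M1)/6=7873/1740
seg 1: a=4, c=M1/2=-2653/1740, d=(M2−M1)/(6·2)=1391/3480, b=Δ1−h1·(2M1+M2)/6=-43/870
seg 2: a=1, c=M2/2=76/87, d=(M3−M2)/(6·3)=-407/3915, b=Δ2−h2·(2M2+M3)/6=-196/145
seg 3: a=2, c=M3/2=-9/145, d=(M4−M3)/(6·2)=3/290, b=Δ3−h3·(2M3+M4)/6=157/145
t_q=29/4 → seg 2, τ=9/4; S=1+-196/145·τ+76/87·τ²+-407/3915·τ³=383/320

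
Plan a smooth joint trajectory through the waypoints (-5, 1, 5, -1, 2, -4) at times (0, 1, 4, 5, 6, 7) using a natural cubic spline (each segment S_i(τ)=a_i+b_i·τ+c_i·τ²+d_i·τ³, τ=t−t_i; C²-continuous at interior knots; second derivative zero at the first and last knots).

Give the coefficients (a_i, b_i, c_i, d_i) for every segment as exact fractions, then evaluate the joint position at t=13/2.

Δ: Δ0=6, Δ1=4/3, Δ2=-6, Δ3=3, Δ4=-6
row 1: diag=8, rhs=-28; c'=3/8, d'=-7/2
row 2: denom=8−3·3/8=55/8; d'=(-44−3·-7/2)/(55/8)=-268/55
row 3: denom=4−1·8/55=212/55; d'=(54−1·-268/55)/(212/55)=1619/106
row 4: denom=4−1·55/212=793/212; d'=(-54−1·1619/106)/(793/212)=-14686/793
back: M4=-14686/793
back: M3=1619/106−55/212·-14686/793=15922/793
back: M2=-268/55−8/55·15922/793=-6180/793
back: M1=-7/2−3/8·-6180/793=-458/793
M: M0=0, M1=-458/793, M2=-6180/793, M3=15922/793, M4=-14686/793, M5=0
seg 0: a=-5, c=M0/2=0, d=(M1−M0)/(6·1)=-229/2379, b=Δ0−h0·(2M0+M1)/6=14503/2379
seg 1: a=1, c=M1/2=-229/793, d=(M2−M1)/(6·3)=-2861/7137, b=Δ1−h1·(2M1+M2)/6=13816/2379
seg 2: a=5, c=M2/2=-3090/793, d=(M3−M2)/(6·1)=11051/2379, b=Δ2−h2·(2M2+M3)/6=-1235/183
seg 3: a=-1, c=M3/2=7961/793, d=(M4−M3)/(6·1)=-15304/2379, b=Δ3−h3·(2M3+M4)/6=-1442/2379
seg 4: a=2, c=M4/2=-7343/793, d=(M5−M4)/(6·1)=7343/2379, b=Δ4−h4·(2M4+M5)/6=412/2379
t_q=13/2 → seg 4, τ=1/2; S=2+412/2379·τ+-7343/793·τ²+7343/2379·τ³=999/6344

  seg 0: a=-5 b=14503/2379 c=0 d=-229/2379
  seg 1: a=1 b=13816/2379 c=-229/793 d=-2861/7137
  seg 2: a=5 b=-1235/183 c=-3090/793 d=11051/2379
  seg 3: a=-1 b=-1442/2379 c=7961/793 d=-15304/2379
  seg 4: a=2 b=412/2379 c=-7343/793 d=7343/2379
S(13/2) = 999/6344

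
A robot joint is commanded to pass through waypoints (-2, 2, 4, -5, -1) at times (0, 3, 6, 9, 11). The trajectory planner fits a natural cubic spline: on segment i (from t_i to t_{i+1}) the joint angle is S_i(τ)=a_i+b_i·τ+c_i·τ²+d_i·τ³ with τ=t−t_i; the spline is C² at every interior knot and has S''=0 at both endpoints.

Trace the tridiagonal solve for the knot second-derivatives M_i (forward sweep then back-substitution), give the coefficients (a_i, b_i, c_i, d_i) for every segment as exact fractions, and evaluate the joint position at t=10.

  seg 0: a=-2 b=157/138 c=0 d=1/46
  seg 1: a=2 b=119/69 c=9/46 d=-227/1242
  seg 2: a=4 b=-281/138 c=-100/69 d=467/1242
  seg 3: a=-5 b=-40/69 c=89/46 d=-89/276
S(10) = -365/92

Δ: Δ0=4/3, Δ1=2/3, Δ2=-3, Δ3=2
row 1: diag=12, rhs=-4; c'=1/4, d'=-1/3
row 2: denom=12−3·1/4=45/4; d'=(-22−3·-1/3)/(45/4)=-28/15
row 3: denom=10−3·4/15=46/5; d'=(30−3·-28/15)/(46/5)=89/23
back: M3=89/23
back: M2=-28/15−4/15·89/23=-200/69
back: M1=-1/3−1/4·-200/69=9/23
M: M0=0, M1=9/23, M2=-200/69, M3=89/23, M4=0
seg 0: a=-2, c=M0/2=0, d=(M1−M0)/(6·3)=1/46, b=Δ0−h0·(2M0+M1)/6=157/138
seg 1: a=2, c=M1/2=9/46, d=(M2−M1)/(6·3)=-227/1242, b=Δ1−h1·(2M1+M2)/6=119/69
seg 2: a=4, c=M2/2=-100/69, d=(M3−M2)/(6·3)=467/1242, b=Δ2−h2·(2M2+M3)/6=-281/138
seg 3: a=-5, c=M3/2=89/46, d=(M4−M3)/(6·2)=-89/276, b=Δ3−h3·(2M3+M4)/6=-40/69
t_q=10 → seg 3, τ=1; S=-5+-40/69·τ+89/46·τ²+-89/276·τ³=-365/92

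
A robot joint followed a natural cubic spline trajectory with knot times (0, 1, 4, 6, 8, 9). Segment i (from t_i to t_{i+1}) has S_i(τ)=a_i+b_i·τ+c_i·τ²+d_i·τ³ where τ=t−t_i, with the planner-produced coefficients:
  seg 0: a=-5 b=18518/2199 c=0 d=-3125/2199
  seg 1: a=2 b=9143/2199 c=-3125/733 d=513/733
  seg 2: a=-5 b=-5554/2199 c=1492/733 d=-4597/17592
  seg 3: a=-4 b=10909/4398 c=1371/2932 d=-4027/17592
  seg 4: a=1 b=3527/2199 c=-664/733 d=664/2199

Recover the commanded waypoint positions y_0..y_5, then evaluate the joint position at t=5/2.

y_0=-5 y_1=2 y_2=-5 y_3=-4 y_4=1 y_5=2
S(5/2) = 5901/5864

y_0 = S_0(0) = a_0 = -5
y_1 = S_1(0) = a_1 = 2
y_2 = S_2(0) = a_2 = -5
y_3 = S_3(0) = a_3 = -4
y_4 = S_4(0) = a_4 = 1
y_5 = S_4(1) = 2
t_q=5/2 is in segment 1 (τ=3/2); S_1(τ)=5901/5864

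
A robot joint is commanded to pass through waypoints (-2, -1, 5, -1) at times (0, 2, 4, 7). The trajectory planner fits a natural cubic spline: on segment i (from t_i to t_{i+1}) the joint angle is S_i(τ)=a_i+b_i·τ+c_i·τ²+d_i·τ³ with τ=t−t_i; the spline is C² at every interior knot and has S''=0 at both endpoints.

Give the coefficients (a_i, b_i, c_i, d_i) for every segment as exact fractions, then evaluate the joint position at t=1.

  seg 0: a=-2 b=-8/19 c=0 d=35/152
  seg 1: a=-1 b=89/38 c=105/76 d=-10/19
  seg 2: a=5 b=59/38 c=-135/76 d=15/76
S(1) = -333/152

Δ: Δ0=1/2, Δ1=3, Δ2=-2
row 1: diag=8, rhs=15; c'=1/4, d'=15/8
row 2: denom=10−2·1/4=19/2; d'=(-30−2·15/8)/(19/2)=-135/38
back: M2=-135/38
back: M1=15/8−1/4·-135/38=105/38
M: M0=0, M1=105/38, M2=-135/38, M3=0
seg 0: a=-2, c=M0/2=0, d=(M1−M0)/(6·2)=35/152, b=Δ0−h0·(2M0+M1)/6=-8/19
seg 1: a=-1, c=M1/2=105/76, d=(M2−M1)/(6·2)=-10/19, b=Δ1−h1·(2M1+M2)/6=89/38
seg 2: a=5, c=M2/2=-135/76, d=(M3−M2)/(6·3)=15/76, b=Δ2−h2·(2M2+M3)/6=59/38
t_q=1 → seg 0, τ=1; S=-2+-8/19·τ+0·τ²+35/152·τ³=-333/152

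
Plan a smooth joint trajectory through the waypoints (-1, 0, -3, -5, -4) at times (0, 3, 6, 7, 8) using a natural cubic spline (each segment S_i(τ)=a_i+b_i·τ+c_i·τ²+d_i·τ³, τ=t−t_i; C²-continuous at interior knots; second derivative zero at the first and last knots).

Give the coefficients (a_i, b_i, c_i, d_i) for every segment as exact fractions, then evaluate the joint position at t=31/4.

Δ: Δ0=1/3, Δ1=-1, Δ2=-2, Δ3=1
row 1: diag=12, rhs=-8; c'=1/4, d'=-2/3
row 2: denom=8−3·1/4=29/4; d'=(-6−3·-2/3)/(29/4)=-16/29
row 3: denom=4−1·4/29=112/29; d'=(18−1·-16/29)/(112/29)=269/56
back: M3=269/56
back: M2=-16/29−4/29·269/56=-17/14
back: M1=-2/3−1/4·-17/14=-61/168
M: M0=0, M1=-61/168, M2=-17/14, M3=269/56, M4=0
seg 0: a=-1, c=M0/2=0, d=(M1−M0)/(6·3)=-61/3024, b=Δ0−h0·(2M0+M1)/6=173/336
seg 1: a=0, c=M1/2=-61/336, d=(M2−M1)/(6·3)=-143/3024, b=Δ1−h1·(2M1+M2)/6=-5/168
seg 2: a=-3, c=M2/2=-17/28, d=(M3−M2)/(6·1)=337/336, b=Δ2−h2·(2M2+M3)/6=-115/48
seg 3: a=-5, c=M3/2=269/112, d=(M4−M3)/(6·1)=-269/336, b=Δ3−h3·(2M3+M4)/6=-101/168
t_q=31/4 → seg 3, τ=3/4; S=-5+-101/168·τ+269/112·τ²+-269/336·τ³=-31809/7168

  seg 0: a=-1 b=173/336 c=0 d=-61/3024
  seg 1: a=0 b=-5/168 c=-61/336 d=-143/3024
  seg 2: a=-3 b=-115/48 c=-17/28 d=337/336
  seg 3: a=-5 b=-101/168 c=269/112 d=-269/336
S(31/4) = -31809/7168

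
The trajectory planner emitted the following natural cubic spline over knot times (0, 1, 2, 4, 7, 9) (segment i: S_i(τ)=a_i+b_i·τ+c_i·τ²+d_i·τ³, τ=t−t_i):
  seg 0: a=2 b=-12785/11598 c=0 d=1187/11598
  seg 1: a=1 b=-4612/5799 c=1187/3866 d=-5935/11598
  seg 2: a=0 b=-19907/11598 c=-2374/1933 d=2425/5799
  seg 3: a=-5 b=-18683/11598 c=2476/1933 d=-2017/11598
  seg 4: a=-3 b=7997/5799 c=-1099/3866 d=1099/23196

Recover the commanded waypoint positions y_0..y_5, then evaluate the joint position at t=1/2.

y_0=2 y_1=1 y_2=0 y_3=-5 y_4=-3 y_5=-1
S(1/2) = 45205/30928

y_0 = S_0(0) = a_0 = 2
y_1 = S_1(0) = a_1 = 1
y_2 = S_2(0) = a_2 = 0
y_3 = S_3(0) = a_3 = -5
y_4 = S_4(0) = a_4 = -3
y_5 = S_4(2) = -1
t_q=1/2 is in segment 0 (τ=1/2); S_0(τ)=45205/30928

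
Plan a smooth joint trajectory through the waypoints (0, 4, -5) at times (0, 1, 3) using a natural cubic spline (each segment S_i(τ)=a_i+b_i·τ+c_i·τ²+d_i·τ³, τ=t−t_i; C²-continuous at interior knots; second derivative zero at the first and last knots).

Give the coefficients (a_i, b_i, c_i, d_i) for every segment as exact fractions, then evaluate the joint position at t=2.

  seg 0: a=0 b=65/12 c=0 d=-17/12
  seg 1: a=4 b=7/6 c=-17/4 d=17/24
S(2) = 13/8

Δ: Δ0=4, Δ1=-9/2
row 1: diag=6, rhs=-51; c'=1/3, d'=-17/2
back: M1=-17/2
M: M0=0, M1=-17/2, M2=0
seg 0: a=0, c=M0/2=0, d=(M1−M0)/(6·1)=-17/12, b=Δ0−h0·(2M0+M1)/6=65/12
seg 1: a=4, c=M1/2=-17/4, d=(M2−M1)/(6·2)=17/24, b=Δ1−h1·(2M1+M2)/6=7/6
t_q=2 → seg 1, τ=1; S=4+7/6·τ+-17/4·τ²+17/24·τ³=13/8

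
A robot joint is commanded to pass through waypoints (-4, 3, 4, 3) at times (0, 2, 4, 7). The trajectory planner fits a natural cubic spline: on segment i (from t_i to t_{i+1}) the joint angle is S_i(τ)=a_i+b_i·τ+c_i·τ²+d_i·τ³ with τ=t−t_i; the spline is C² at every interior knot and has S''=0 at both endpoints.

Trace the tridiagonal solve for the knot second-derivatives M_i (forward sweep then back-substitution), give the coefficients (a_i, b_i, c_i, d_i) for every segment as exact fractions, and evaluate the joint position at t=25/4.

Δ: Δ0=7/2, Δ1=1/2, Δ2=-1/3
row 1: diag=8, rhs=-18; c'=1/4, d'=-9/4
row 2: denom=10−2·1/4=19/2; d'=(-5−2·-9/4)/(19/2)=-1/19
back: M2=-1/19
back: M1=-9/4−1/4·-1/19=-85/38
M: M0=0, M1=-85/38, M2=-1/19, M3=0
seg 0: a=-4, c=M0/2=0, d=(M1−M0)/(6·2)=-85/456, b=Δ0−h0·(2M0+M1)/6=242/57
seg 1: a=3, c=M1/2=-85/76, d=(M2−M1)/(6·2)=83/456, b=Δ1−h1·(2M1+M2)/6=229/114
seg 2: a=4, c=M2/2=-1/38, d=(M3−M2)/(6·3)=1/342, b=Δ2−h2·(2M2+M3)/6=-16/57
t_q=25/4 → seg 2, τ=9/4; S=4+-16/57·τ+-1/38·τ²+1/342·τ³=7949/2432

  seg 0: a=-4 b=242/57 c=0 d=-85/456
  seg 1: a=3 b=229/114 c=-85/76 d=83/456
  seg 2: a=4 b=-16/57 c=-1/38 d=1/342
S(25/4) = 7949/2432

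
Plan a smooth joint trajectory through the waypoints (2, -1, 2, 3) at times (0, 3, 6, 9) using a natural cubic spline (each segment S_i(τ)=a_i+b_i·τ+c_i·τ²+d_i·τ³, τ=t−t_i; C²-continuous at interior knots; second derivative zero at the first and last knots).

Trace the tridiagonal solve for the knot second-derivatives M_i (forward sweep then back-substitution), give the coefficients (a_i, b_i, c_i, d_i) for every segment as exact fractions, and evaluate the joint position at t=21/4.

Δ: Δ0=-1, Δ1=1, Δ2=1/3
row 1: diag=12, rhs=12; c'=1/4, d'=1
row 2: denom=12−3·1/4=45/4; d'=(-4−3·1)/(45/4)=-28/45
back: M2=-28/45
back: M1=1−1/4·-28/45=52/45
M: M0=0, M1=52/45, M2=-28/45, M3=0
seg 0: a=2, c=M0/2=0, d=(M1−M0)/(6·3)=26/405, b=Δ0−h0·(2M0+M1)/6=-71/45
seg 1: a=-1, c=M1/2=26/45, d=(M2−M1)/(6·3)=-8/81, b=Δ1−h1·(2M1+M2)/6=7/45
seg 2: a=2, c=M2/2=-14/45, d=(M3−M2)/(6·3)=14/405, b=Δ2−h2·(2M2+M3)/6=43/45
t_q=21/4 → seg 1, τ=9/4; S=-1+7/45·τ+26/45·τ²+-8/81·τ³=23/20

  seg 0: a=2 b=-71/45 c=0 d=26/405
  seg 1: a=-1 b=7/45 c=26/45 d=-8/81
  seg 2: a=2 b=43/45 c=-14/45 d=14/405
S(21/4) = 23/20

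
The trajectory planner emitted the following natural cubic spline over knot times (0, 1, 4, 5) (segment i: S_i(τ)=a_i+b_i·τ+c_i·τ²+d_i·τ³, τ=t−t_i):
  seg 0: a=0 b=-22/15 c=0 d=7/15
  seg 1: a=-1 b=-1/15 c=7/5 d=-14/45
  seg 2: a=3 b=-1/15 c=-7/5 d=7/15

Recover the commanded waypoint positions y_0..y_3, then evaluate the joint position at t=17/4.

y_0 = S_0(0) = a_0 = 0
y_1 = S_1(0) = a_1 = -1
y_2 = S_2(0) = a_2 = 3
y_3 = S_2(1) = 2
t_q=17/4 is in segment 2 (τ=1/4); S_2(τ)=929/320

y_0=0 y_1=-1 y_2=3 y_3=2
S(17/4) = 929/320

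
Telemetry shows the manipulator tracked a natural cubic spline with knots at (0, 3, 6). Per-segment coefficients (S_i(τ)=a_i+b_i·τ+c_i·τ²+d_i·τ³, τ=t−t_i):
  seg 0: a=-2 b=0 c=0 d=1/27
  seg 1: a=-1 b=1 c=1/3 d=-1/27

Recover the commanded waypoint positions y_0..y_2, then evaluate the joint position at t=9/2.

y_0 = S_0(0) = a_0 = -2
y_1 = S_1(0) = a_1 = -1
y_2 = S_1(3) = 4
t_q=9/2 is in segment 1 (τ=3/2); S_1(τ)=9/8

y_0=-2 y_1=-1 y_2=4
S(9/2) = 9/8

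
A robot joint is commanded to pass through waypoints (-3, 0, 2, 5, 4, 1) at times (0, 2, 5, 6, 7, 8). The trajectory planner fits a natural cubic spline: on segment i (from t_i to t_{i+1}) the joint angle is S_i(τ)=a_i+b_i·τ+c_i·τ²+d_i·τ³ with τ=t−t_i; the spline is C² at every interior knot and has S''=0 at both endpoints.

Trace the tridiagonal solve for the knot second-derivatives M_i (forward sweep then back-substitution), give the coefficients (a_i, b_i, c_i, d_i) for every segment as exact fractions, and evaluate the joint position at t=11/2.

Δ: Δ0=3/2, Δ1=2/3, Δ2=3, Δ3=-1, Δ4=-3
row 1: diag=10, rhs=-5; c'=3/10, d'=-1/2
row 2: denom=8−3·3/10=71/10; d'=(14−3·-1/2)/(71/10)=155/71
row 3: denom=4−1·10/71=274/71; d'=(-24−1·155/71)/(274/71)=-1859/274
row 4: denom=4−1·71/274=1025/274; d'=(-12−1·-1859/274)/(1025/274)=-1429/1025
back: M4=-1429/1025
back: M3=-1859/274−71/274·-1429/1025=-6584/1025
back: M2=155/71−10/71·-6584/1025=633/205
back: M1=-1/2−3/10·633/205=-1462/1025
M: M0=0, M1=-1462/1025, M2=633/205, M3=-6584/1025, M4=-1429/1025, M5=0
seg 0: a=-3, c=M0/2=0, d=(M1−M0)/(6·2)=-731/6150, b=Δ0−h0·(2M0+M1)/6=12149/6150
seg 1: a=0, c=M1/2=-731/1025, d=(M2−M1)/(6·3)=4627/18450, b=Δ1−h1·(2M1+M2)/6=3377/6150
seg 2: a=2, c=M2/2=633/410, d=(M3−M2)/(6·1)=-9749/6150, b=Δ2−h2·(2M2+M3)/6=9352/3075
seg 3: a=5, c=M3/2=-3292/1025, d=(M4−M3)/(6·1)=1031/1230, b=Δ3−h3·(2M3+M4)/6=8447/6150
seg 4: a=4, c=M4/2=-1429/2050, d=(M5−M4)/(6·1)=1429/6150, b=Δ4−h4·(2M4+M5)/6=-7796/3075
t_q=11/2 → seg 2, τ=1/2; S=2+9352/3075·τ+633/410·τ²+-9749/6150·τ³=60819/16400

  seg 0: a=-3 b=12149/6150 c=0 d=-731/6150
  seg 1: a=0 b=3377/6150 c=-731/1025 d=4627/18450
  seg 2: a=2 b=9352/3075 c=633/410 d=-9749/6150
  seg 3: a=5 b=8447/6150 c=-3292/1025 d=1031/1230
  seg 4: a=4 b=-7796/3075 c=-1429/2050 d=1429/6150
S(11/2) = 60819/16400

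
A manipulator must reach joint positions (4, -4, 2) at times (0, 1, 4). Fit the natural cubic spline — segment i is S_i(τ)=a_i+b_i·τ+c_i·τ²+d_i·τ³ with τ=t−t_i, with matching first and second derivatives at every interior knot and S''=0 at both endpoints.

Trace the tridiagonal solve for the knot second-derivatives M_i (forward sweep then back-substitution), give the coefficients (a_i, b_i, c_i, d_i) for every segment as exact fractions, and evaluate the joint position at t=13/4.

  seg 0: a=4 b=-37/4 c=0 d=5/4
  seg 1: a=-4 b=-11/2 c=15/4 d=-5/12
S(13/4) = -547/256

Δ: Δ0=-8, Δ1=2
row 1: diag=8, rhs=60; c'=3/8, d'=15/2
back: M1=15/2
M: M0=0, M1=15/2, M2=0
seg 0: a=4, c=M0/2=0, d=(M1−M0)/(6·1)=5/4, b=Δ0−h0·(2M0+M1)/6=-37/4
seg 1: a=-4, c=M1/2=15/4, d=(M2−M1)/(6·3)=-5/12, b=Δ1−h1·(2M1+M2)/6=-11/2
t_q=13/4 → seg 1, τ=9/4; S=-4+-11/2·τ+15/4·τ²+-5/12·τ³=-547/256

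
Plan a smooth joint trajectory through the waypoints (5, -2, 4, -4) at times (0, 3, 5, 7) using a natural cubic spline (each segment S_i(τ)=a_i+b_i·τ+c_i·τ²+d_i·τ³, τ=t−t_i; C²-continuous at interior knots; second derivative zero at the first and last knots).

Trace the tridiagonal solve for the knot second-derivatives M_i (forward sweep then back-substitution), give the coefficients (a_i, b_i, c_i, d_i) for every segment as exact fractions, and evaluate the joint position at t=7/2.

Δ: Δ0=-7/3, Δ1=3, Δ2=-4
row 1: diag=10, rhs=32; c'=1/5, d'=16/5
row 2: denom=8−2·1/5=38/5; d'=(-42−2·16/5)/(38/5)=-121/19
back: M2=-121/19
back: M1=16/5−1/5·-121/19=85/19
M: M0=0, M1=85/19, M2=-121/19, M3=0
seg 0: a=5, c=M0/2=0, d=(M1−M0)/(6·3)=85/342, b=Δ0−h0·(2M0+M1)/6=-521/114
seg 1: a=-2, c=M1/2=85/38, d=(M2−M1)/(6·2)=-103/114, b=Δ1−h1·(2M1+M2)/6=122/57
seg 2: a=4, c=M2/2=-121/38, d=(M3−M2)/(6·2)=121/228, b=Δ2−h2·(2M2+M3)/6=14/57
t_q=7/2 → seg 1, τ=1/2; S=-2+122/57·τ+85/38·τ²+-103/114·τ³=-147/304

  seg 0: a=5 b=-521/114 c=0 d=85/342
  seg 1: a=-2 b=122/57 c=85/38 d=-103/114
  seg 2: a=4 b=14/57 c=-121/38 d=121/228
S(7/2) = -147/304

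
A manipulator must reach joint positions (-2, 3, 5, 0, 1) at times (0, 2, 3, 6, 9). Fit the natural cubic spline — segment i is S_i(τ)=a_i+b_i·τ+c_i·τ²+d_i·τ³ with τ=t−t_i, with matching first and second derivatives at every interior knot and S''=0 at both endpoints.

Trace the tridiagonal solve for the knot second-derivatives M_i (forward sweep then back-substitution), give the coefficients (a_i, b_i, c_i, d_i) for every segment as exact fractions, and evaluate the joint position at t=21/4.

  seg 0: a=-2 b=631/255 c=0 d=13/2040
  seg 1: a=3 b=1301/510 c=13/340 d=-601/1020
  seg 2: a=5 b=877/1020 c=-147/85 d=181/612
  seg 3: a=0 b=-781/510 c=317/340 d=-317/3060
S(21/4) = 33689/21760

Δ: Δ0=5/2, Δ1=2, Δ2=-5/3, Δ3=1/3
row 1: diag=6, rhs=-3; c'=1/6, d'=-1/2
row 2: denom=8−1·1/6=47/6; d'=(-22−1·-1/2)/(47/6)=-129/47
row 3: denom=12−3·18/47=510/47; d'=(12−3·-129/47)/(510/47)=317/170
back: M3=317/170
back: M2=-129/47−18/47·317/170=-294/85
back: M1=-1/2−1/6·-294/85=13/170
M: M0=0, M1=13/170, M2=-294/85, M3=317/170, M4=0
seg 0: a=-2, c=M0/2=0, d=(M1−M0)/(6·2)=13/2040, b=Δ0−h0·(2M0+M1)/6=631/255
seg 1: a=3, c=M1/2=13/340, d=(M2−M1)/(6·1)=-601/1020, b=Δ1−h1·(2M1+M2)/6=1301/510
seg 2: a=5, c=M2/2=-147/85, d=(M3−M2)/(6·3)=181/612, b=Δ2−h2·(2M2+M3)/6=877/1020
seg 3: a=0, c=M3/2=317/340, d=(M4−M3)/(6·3)=-317/3060, b=Δ3−h3·(2M3+M4)/6=-781/510
t_q=21/4 → seg 2, τ=9/4; S=5+877/1020·τ+-147/85·τ²+181/612·τ³=33689/21760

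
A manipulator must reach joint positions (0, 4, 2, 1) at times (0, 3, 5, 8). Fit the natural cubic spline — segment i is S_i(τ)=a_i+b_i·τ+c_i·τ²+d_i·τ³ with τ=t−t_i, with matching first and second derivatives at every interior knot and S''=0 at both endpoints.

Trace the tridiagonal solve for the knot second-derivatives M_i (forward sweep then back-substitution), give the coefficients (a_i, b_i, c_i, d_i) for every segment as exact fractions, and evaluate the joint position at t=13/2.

Δ: Δ0=4/3, Δ1=-1, Δ2=-1/3
row 1: diag=10, rhs=-14; c'=1/5, d'=-7/5
row 2: denom=10−2·1/5=48/5; d'=(4−2·-7/5)/(48/5)=17/24
back: M2=17/24
back: M1=-7/5−1/5·17/24=-37/24
M: M0=0, M1=-37/24, M2=17/24, M3=0
seg 0: a=0, c=M0/2=0, d=(M1−M0)/(6·3)=-37/432, b=Δ0−h0·(2M0+M1)/6=101/48
seg 1: a=4, c=M1/2=-37/48, d=(M2−M1)/(6·2)=3/16, b=Δ1−h1·(2M1+M2)/6=-5/24
seg 2: a=2, c=M2/2=17/48, d=(M3−M2)/(6·3)=-17/432, b=Δ2−h2·(2M2+M3)/6=-25/24
t_q=13/2 → seg 2, τ=3/2; S=2+-25/24·τ+17/48·τ²+-17/432·τ³=141/128

  seg 0: a=0 b=101/48 c=0 d=-37/432
  seg 1: a=4 b=-5/24 c=-37/48 d=3/16
  seg 2: a=2 b=-25/24 c=17/48 d=-17/432
S(13/2) = 141/128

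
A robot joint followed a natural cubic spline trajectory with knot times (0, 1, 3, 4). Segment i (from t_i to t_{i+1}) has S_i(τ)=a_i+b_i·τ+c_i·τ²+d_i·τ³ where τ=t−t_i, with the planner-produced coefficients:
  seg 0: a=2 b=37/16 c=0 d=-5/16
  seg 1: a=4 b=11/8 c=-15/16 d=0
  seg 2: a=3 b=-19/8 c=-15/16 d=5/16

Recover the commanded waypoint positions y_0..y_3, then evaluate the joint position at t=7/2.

y_0=2 y_1=4 y_2=3 y_3=0
S(7/2) = 207/128

y_0 = S_0(0) = a_0 = 2
y_1 = S_1(0) = a_1 = 4
y_2 = S_2(0) = a_2 = 3
y_3 = S_2(1) = 0
t_q=7/2 is in segment 2 (τ=1/2); S_2(τ)=207/128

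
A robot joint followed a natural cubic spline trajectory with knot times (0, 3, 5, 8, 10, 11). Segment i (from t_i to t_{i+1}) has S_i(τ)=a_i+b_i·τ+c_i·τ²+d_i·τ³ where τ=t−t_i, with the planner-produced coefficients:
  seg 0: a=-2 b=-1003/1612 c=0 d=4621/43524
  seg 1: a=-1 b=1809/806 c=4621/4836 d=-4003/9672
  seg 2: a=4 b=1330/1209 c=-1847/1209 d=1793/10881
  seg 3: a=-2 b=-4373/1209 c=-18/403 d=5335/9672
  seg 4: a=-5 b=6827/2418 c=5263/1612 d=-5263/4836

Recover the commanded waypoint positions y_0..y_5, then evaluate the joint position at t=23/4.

y_0=-2 y_1=-1 y_2=4 y_3=-2 y_4=-5 y_5=0
S(23/4) = 104077/25792

y_0 = S_0(0) = a_0 = -2
y_1 = S_1(0) = a_1 = -1
y_2 = S_2(0) = a_2 = 4
y_3 = S_3(0) = a_3 = -2
y_4 = S_4(0) = a_4 = -5
y_5 = S_4(1) = 0
t_q=23/4 is in segment 2 (τ=3/4); S_2(τ)=104077/25792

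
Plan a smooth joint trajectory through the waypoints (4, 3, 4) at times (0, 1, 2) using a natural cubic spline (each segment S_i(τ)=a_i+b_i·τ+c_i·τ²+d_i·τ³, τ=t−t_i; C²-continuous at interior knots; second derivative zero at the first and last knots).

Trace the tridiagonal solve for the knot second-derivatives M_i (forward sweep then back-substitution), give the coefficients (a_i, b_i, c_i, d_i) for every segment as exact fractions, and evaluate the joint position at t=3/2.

Δ: Δ0=-1, Δ1=1
row 1: diag=4, rhs=12; c'=1/4, d'=3
back: M1=3
M: M0=0, M1=3, M2=0
seg 0: a=4, c=M0/2=0, d=(M1−M0)/(6·1)=1/2, b=Δ0−h0·(2M0+M1)/6=-3/2
seg 1: a=3, c=M1/2=3/2, d=(M2−M1)/(6·1)=-1/2, b=Δ1−h1·(2M1+M2)/6=0
t_q=3/2 → seg 1, τ=1/2; S=3+0·τ+3/2·τ²+-1/2·τ³=53/16

  seg 0: a=4 b=-3/2 c=0 d=1/2
  seg 1: a=3 b=0 c=3/2 d=-1/2
S(3/2) = 53/16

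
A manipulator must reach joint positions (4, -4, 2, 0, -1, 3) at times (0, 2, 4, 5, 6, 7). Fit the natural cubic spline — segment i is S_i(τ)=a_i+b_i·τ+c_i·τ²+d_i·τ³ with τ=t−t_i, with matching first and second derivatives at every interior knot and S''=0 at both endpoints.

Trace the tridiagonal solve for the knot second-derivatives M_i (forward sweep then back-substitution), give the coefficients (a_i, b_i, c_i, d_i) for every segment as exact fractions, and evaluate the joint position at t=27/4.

Δ: Δ0=-4, Δ1=3, Δ2=-2, Δ3=-1, Δ4=4
row 1: diag=8, rhs=42; c'=1/4, d'=21/4
row 2: denom=6−2·1/4=11/2; d'=(-30−2·21/4)/(11/2)=-81/11
row 3: denom=4−1·2/11=42/11; d'=(6−1·-81/11)/(42/11)=7/2
row 4: denom=4−1·11/42=157/42; d'=(30−1·7/2)/(157/42)=1113/157
back: M4=1113/157
back: M3=7/2−11/42·1113/157=258/157
back: M2=-81/11−2/11·258/157=-1203/157
back: M1=21/4−1/4·-1203/157=1125/157
M: M0=0, M1=1125/157, M2=-1203/157, M3=258/157, M4=1113/157, M5=0
seg 0: a=4, c=M0/2=0, d=(M1−M0)/(6·2)=375/628, b=Δ0−h0·(2M0+M1)/6=-1003/157
seg 1: a=-4, c=M1/2=1125/314, d=(M2−M1)/(6·2)=-194/157, b=Δ1−h1·(2M1+M2)/6=122/157
seg 2: a=2, c=M2/2=-1203/314, d=(M3−M2)/(6·1)=487/314, b=Δ2−h2·(2M2+M3)/6=44/157
seg 3: a=0, c=M3/2=129/157, d=(M4−M3)/(6·1)=285/314, b=Δ3−h3·(2M3+M4)/6=-857/314
seg 4: a=-1, c=M4/2=1113/314, d=(M5−M4)/(6·1)=-371/314, b=Δ4−h4·(2M4+M5)/6=257/157
t_q=27/4 → seg 4, τ=3/4; S=-1+257/157·τ+1113/314·τ²+-371/314·τ³=34627/20096

  seg 0: a=4 b=-1003/157 c=0 d=375/628
  seg 1: a=-4 b=122/157 c=1125/314 d=-194/157
  seg 2: a=2 b=44/157 c=-1203/314 d=487/314
  seg 3: a=0 b=-857/314 c=129/157 d=285/314
  seg 4: a=-1 b=257/157 c=1113/314 d=-371/314
S(27/4) = 34627/20096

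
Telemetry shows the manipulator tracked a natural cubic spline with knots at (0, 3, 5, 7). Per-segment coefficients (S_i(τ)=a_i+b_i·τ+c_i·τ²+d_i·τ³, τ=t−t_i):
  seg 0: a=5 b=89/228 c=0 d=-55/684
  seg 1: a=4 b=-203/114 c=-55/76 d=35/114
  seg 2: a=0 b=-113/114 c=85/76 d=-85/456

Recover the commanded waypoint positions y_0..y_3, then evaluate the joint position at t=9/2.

y_0=5 y_1=4 y_2=0 y_3=1
S(9/2) = 14/19

y_0 = S_0(0) = a_0 = 5
y_1 = S_1(0) = a_1 = 4
y_2 = S_2(0) = a_2 = 0
y_3 = S_2(2) = 1
t_q=9/2 is in segment 1 (τ=3/2); S_1(τ)=14/19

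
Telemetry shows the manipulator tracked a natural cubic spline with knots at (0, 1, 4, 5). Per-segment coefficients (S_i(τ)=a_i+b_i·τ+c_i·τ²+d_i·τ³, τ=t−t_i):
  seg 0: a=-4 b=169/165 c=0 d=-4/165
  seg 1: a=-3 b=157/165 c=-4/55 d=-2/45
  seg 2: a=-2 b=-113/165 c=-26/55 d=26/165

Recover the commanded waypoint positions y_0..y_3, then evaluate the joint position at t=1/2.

y_0=-4 y_1=-3 y_2=-2 y_3=-3
S(1/2) = -192/55

y_0 = S_0(0) = a_0 = -4
y_1 = S_1(0) = a_1 = -3
y_2 = S_2(0) = a_2 = -2
y_3 = S_2(1) = -3
t_q=1/2 is in segment 0 (τ=1/2); S_0(τ)=-192/55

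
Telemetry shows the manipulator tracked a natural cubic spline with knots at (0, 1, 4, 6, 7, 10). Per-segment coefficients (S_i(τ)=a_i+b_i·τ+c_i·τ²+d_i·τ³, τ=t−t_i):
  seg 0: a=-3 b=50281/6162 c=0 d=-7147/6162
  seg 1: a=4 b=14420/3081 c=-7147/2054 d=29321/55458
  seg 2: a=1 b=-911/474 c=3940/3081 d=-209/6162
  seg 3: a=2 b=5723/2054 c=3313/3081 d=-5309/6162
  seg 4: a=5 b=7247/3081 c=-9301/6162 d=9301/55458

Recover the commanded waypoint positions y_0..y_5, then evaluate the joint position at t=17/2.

y_0=-3 y_1=4 y_2=1 y_3=2 y_4=5 y_5=3
S(17/2) = 93631/16432

y_0 = S_0(0) = a_0 = -3
y_1 = S_1(0) = a_1 = 4
y_2 = S_2(0) = a_2 = 1
y_3 = S_3(0) = a_3 = 2
y_4 = S_4(0) = a_4 = 5
y_5 = S_4(3) = 3
t_q=17/2 is in segment 4 (τ=3/2); S_4(τ)=93631/16432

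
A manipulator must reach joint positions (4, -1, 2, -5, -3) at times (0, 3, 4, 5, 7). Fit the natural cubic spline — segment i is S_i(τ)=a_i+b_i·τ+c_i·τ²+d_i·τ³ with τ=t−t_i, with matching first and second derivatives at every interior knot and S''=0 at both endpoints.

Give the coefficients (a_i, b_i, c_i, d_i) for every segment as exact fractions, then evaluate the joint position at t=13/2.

  seg 0: a=4 b=-1234/267 c=0 d=263/801
  seg 1: a=-1 b=1133/267 c=263/89 d=-1121/267
  seg 2: a=2 b=-652/267 c=-858/89 d=1357/267
  seg 3: a=-5 b=-1729/267 c=499/89 d=-499/534
S(13/2) = -7479/1424

Δ: Δ0=-5/3, Δ1=3, Δ2=-7, Δ3=1
row 1: diag=8, rhs=28; c'=1/8, d'=7/2
row 2: denom=4−1·1/8=31/8; d'=(-60−1·7/2)/(31/8)=-508/31
row 3: denom=6−1·8/31=178/31; d'=(48−1·-508/31)/(178/31)=998/89
back: M3=998/89
back: M2=-508/31−8/31·998/89=-1716/89
back: M1=7/2−1/8·-1716/89=526/89
M: M0=0, M1=526/89, M2=-1716/89, M3=998/89, M4=0
seg 0: a=4, c=M0/2=0, d=(M1−M0)/(6·3)=263/801, b=Δ0−h0·(2M0+M1)/6=-1234/267
seg 1: a=-1, c=M1/2=263/89, d=(M2−M1)/(6·1)=-1121/267, b=Δ1−h1·(2M1+M2)/6=1133/267
seg 2: a=2, c=M2/2=-858/89, d=(M3−M2)/(6·1)=1357/267, b=Δ2−h2·(2M2+M3)/6=-652/267
seg 3: a=-5, c=M3/2=499/89, d=(M4−M3)/(6·2)=-499/534, b=Δ3−h3·(2M3+M4)/6=-1729/267
t_q=13/2 → seg 3, τ=3/2; S=-5+-1729/267·τ+499/89·τ²+-499/534·τ³=-7479/1424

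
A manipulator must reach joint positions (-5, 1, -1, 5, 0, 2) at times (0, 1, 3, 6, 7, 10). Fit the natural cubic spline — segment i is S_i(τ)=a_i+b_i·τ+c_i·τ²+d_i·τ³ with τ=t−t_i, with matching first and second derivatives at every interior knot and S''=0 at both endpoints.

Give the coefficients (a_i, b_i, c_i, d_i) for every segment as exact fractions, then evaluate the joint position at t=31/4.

Δ: Δ0=6, Δ1=-1, Δ2=2, Δ3=-5, Δ4=2/3
row 1: diag=6, rhs=-42; c'=1/3, d'=-7
row 2: denom=10−2·1/3=28/3; d'=(18−2·-7)/(28/3)=24/7
row 3: denom=8−3·9/28=197/28; d'=(-42−3·24/7)/(197/28)=-1464/197
row 4: denom=8−1·28/197=1548/197; d'=(34−1·-1464/197)/(1548/197)=4081/774
back: M4=4081/774
back: M3=-1464/197−28/197·4081/774=-3166/387
back: M2=24/7−9/28·-3166/387=521/86
back: M1=-7−1/3·521/86=-2327/258
M: M0=0, M1=-2327/258, M2=521/86, M3=-3166/387, M4=4081/774, M5=0
seg 0: a=-5, c=M0/2=0, d=(M1−M0)/(6·1)=-2327/1548, b=Δ0−h0·(2M0+M1)/6=11615/1548
seg 1: a=1, c=M1/2=-2327/516, d=(M2−M1)/(6·2)=1945/1548, b=Δ1−h1·(2M1+M2)/6=2317/774
seg 2: a=-1, c=M2/2=521/172, d=(M3−M2)/(6·3)=-11021/13932, b=Δ2−h2·(2M2+M3)/6=25/774
seg 3: a=5, c=M3/2=-1583/387, d=(M4−M3)/(6·1)=1157/516, b=Δ3−h3·(2M3+M4)/6=-4879/1548
seg 4: a=0, c=M4/2=4081/1548, d=(M5−M4)/(6·3)=-4081/13932, b=Δ4−h4·(2M4+M5)/6=-3565/774
t_q=31/4 → seg 4, τ=3/4; S=0+-3565/774·τ+4081/1548·τ²+-4081/13932·τ³=-23063/11008

  seg 0: a=-5 b=11615/1548 c=0 d=-2327/1548
  seg 1: a=1 b=2317/774 c=-2327/516 d=1945/1548
  seg 2: a=-1 b=25/774 c=521/172 d=-11021/13932
  seg 3: a=5 b=-4879/1548 c=-1583/387 d=1157/516
  seg 4: a=0 b=-3565/774 c=4081/1548 d=-4081/13932
S(31/4) = -23063/11008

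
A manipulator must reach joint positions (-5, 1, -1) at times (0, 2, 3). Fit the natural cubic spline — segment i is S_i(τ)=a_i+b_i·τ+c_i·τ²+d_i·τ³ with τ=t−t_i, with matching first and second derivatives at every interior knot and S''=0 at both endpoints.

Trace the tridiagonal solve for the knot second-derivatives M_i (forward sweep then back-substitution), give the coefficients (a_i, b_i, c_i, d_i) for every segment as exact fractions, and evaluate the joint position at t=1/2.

  seg 0: a=-5 b=14/3 c=0 d=-5/12
  seg 1: a=1 b=-1/3 c=-5/2 d=5/6
S(1/2) = -87/32

Δ: Δ0=3, Δ1=-2
row 1: diag=6, rhs=-30; c'=1/6, d'=-5
back: M1=-5
M: M0=0, M1=-5, M2=0
seg 0: a=-5, c=M0/2=0, d=(M1−M0)/(6·2)=-5/12, b=Δ0−h0·(2M0+M1)/6=14/3
seg 1: a=1, c=M1/2=-5/2, d=(M2−M1)/(6·1)=5/6, b=Δ1−h1·(2M1+M2)/6=-1/3
t_q=1/2 → seg 0, τ=1/2; S=-5+14/3·τ+0·τ²+-5/12·τ³=-87/32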